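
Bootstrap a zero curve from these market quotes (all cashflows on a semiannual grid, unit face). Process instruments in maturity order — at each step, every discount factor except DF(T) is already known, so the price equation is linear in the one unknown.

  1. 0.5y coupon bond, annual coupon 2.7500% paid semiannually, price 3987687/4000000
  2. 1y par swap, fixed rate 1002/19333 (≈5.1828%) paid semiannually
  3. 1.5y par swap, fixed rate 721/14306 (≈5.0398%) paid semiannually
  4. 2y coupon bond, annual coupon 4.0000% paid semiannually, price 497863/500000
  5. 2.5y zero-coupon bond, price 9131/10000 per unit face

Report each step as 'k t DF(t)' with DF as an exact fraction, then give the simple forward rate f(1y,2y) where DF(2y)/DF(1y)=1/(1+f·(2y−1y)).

1 1/2 4917/5000
2 1 9499/10000
3 3/2 9279/10000
4 2 9201/10000
5 5/2 9131/10000
f(1y,2y) = ((9499/10000)/(9201/10000) − 1)/(1) = 298/9201 ≈ 3.2388%

step 1 [0.5y] bond c/2=11/800: DF=(3987687/4000000 − 11/800·(0))/(1+11/800) = 4917/5000 ≈ 0.983400
step 2 [1y] swap r/2=501/19333: DF=(1 − 501/19333·(0.983400))/(1+501/19333) = 9499/10000 ≈ 0.949900
step 3 [1.5y] swap r/2=721/28612: DF=(1 − 721/28612·(0.983400+0.949900))/(1+721/28612) = 9279/10000 ≈ 0.927900
step 4 [2y] bond c/2=1/50: DF=(497863/500000 − 1/50·(0.983400+0.949900+0.927900))/(1+1/50) = 9201/10000 ≈ 0.920100
step 5 [2.5y] zero: DF = P = 9131/10000 ≈ 0.913100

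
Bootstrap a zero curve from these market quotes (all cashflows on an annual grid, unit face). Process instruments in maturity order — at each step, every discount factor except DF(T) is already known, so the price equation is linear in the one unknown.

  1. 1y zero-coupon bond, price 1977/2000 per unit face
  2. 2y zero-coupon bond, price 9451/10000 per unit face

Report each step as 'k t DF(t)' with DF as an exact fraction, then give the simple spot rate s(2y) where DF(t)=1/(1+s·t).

step 1 [1y] zero: DF = P = 1977/2000 ≈ 0.988500
step 2 [2y] zero: DF = P = 9451/10000 ≈ 0.945100

1 1 1977/2000
2 2 9451/10000
s(2y) = (1/(9451/10000) − 1)/(2) = 549/18902 ≈ 2.9045%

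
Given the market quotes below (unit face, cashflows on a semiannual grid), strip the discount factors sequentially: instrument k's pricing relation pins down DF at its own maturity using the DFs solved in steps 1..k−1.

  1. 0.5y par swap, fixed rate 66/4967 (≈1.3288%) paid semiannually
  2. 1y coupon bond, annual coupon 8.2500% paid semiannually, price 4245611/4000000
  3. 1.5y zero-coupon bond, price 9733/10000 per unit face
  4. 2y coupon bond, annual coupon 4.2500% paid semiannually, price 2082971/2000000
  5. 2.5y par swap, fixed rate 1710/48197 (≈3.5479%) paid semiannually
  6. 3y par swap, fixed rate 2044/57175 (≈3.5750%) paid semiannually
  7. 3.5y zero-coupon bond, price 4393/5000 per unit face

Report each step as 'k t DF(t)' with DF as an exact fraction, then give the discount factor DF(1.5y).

step 1 [0.5y] swap r/2=33/4967: DF=(1 − 33/4967·(0))/(1+33/4967) = 4967/5000 ≈ 0.993400
step 2 [1y] bond c/2=33/800: DF=(4245611/4000000 − 33/800·(0.993400))/(1+33/800) = 49/50 ≈ 0.980000
step 3 [1.5y] zero: DF = P = 9733/10000 ≈ 0.973300
step 4 [2y] bond c/2=17/800: DF=(2082971/2000000 − 17/800·(0.993400+0.980000+0.973300))/(1+17/800) = 1917/2000 ≈ 0.958500
step 5 [2.5y] swap r/2=855/48197: DF=(1 − 855/48197·(0.993400+0.980000+0.973300+0.958500))/(1+855/48197) = 1829/2000 ≈ 0.914500
step 6 [3y] swap r/2=1022/57175: DF=(1 − 1022/57175·(0.993400+0.980000+0.973300+0.958500+0.914500))/(1+1022/57175) = 4489/5000 ≈ 0.897800
step 7 [3.5y] zero: DF = P = 4393/5000 ≈ 0.878600

1 1/2 4967/5000
2 1 49/50
3 3/2 9733/10000
4 2 1917/2000
5 5/2 1829/2000
6 3 4489/5000
7 7/2 4393/5000
DF(1.5y) = 9733/10000 ≈ 0.973300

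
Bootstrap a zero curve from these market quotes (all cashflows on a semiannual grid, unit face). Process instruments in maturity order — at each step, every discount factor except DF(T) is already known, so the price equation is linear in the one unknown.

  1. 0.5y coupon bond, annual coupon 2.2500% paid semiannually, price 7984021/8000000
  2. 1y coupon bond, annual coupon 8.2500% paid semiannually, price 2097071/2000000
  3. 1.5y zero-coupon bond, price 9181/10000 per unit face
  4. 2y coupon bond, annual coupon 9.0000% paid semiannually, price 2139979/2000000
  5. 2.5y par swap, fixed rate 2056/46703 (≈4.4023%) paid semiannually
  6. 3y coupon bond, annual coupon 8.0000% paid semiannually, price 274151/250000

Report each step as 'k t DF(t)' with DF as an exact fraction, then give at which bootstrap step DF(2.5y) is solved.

step 1 [0.5y] bond c/2=9/800: DF=(7984021/8000000 − 9/800·(0))/(1+9/800) = 9869/10000 ≈ 0.986900
step 2 [1y] bond c/2=33/800: DF=(2097071/2000000 − 33/800·(0.986900))/(1+33/800) = 9679/10000 ≈ 0.967900
step 3 [1.5y] zero: DF = P = 9181/10000 ≈ 0.918100
step 4 [2y] bond c/2=9/200: DF=(2139979/2000000 − 9/200·(0.986900+0.967900+0.918100))/(1+9/200) = 4501/5000 ≈ 0.900200
step 5 [2.5y] swap r/2=1028/46703: DF=(1 − 1028/46703·(0.986900+0.967900+0.918100+0.900200))/(1+1028/46703) = 2243/2500 ≈ 0.897200
step 6 [3y] bond c/2=1/25: DF=(274151/250000 − 1/25·(0.986900+0.967900+0.918100+0.900200+0.897200))/(1+1/25) = 2187/2500 ≈ 0.874800

1 1/2 9869/10000
2 1 9679/10000
3 3/2 9181/10000
4 2 4501/5000
5 5/2 2243/2500
6 3 2187/2500
DF(2.5y) is solved at step 5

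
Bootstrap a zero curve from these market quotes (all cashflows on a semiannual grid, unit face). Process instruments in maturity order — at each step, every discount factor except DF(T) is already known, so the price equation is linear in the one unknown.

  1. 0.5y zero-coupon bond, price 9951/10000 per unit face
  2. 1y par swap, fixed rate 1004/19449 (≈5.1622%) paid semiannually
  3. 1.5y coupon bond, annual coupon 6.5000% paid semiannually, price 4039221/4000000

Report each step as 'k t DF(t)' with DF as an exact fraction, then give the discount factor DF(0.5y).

step 1 [0.5y] zero: DF = P = 9951/10000 ≈ 0.995100
step 2 [1y] swap r/2=502/19449: DF=(1 − 502/19449·(0.995100))/(1+502/19449) = 4749/5000 ≈ 0.949800
step 3 [1.5y] bond c/2=13/400: DF=(4039221/4000000 − 13/400·(0.995100+0.949800))/(1+13/400) = 573/625 ≈ 0.916800

1 1/2 9951/10000
2 1 4749/5000
3 3/2 573/625
DF(0.5y) = 9951/10000 ≈ 0.995100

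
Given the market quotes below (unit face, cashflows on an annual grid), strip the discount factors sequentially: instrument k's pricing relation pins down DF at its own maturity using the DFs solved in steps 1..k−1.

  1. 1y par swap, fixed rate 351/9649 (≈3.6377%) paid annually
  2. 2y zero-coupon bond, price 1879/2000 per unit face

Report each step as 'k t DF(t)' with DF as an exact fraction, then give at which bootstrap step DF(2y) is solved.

step 1 [1y] swap r/1=351/9649: DF=(1 − 351/9649·(0))/(1+351/9649) = 9649/10000 ≈ 0.964900
step 2 [2y] zero: DF = P = 1879/2000 ≈ 0.939500

1 1 9649/10000
2 2 1879/2000
DF(2y) is solved at step 2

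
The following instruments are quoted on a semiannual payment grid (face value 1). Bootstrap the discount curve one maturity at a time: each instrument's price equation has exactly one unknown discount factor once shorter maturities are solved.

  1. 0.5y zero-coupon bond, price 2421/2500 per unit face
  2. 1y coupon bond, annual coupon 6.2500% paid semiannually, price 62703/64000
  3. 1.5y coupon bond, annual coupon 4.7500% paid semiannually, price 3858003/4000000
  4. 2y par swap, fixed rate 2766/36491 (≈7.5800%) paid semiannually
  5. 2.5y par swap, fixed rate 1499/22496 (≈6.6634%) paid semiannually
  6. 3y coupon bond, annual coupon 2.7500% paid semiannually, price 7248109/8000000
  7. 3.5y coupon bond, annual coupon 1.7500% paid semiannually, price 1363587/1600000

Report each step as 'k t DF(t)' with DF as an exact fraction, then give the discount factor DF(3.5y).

step 1 [0.5y] zero: DF = P = 2421/2500 ≈ 0.968400
step 2 [1y] bond c/2=1/32: DF=(62703/64000 − 1/32·(0.968400))/(1+1/32) = 9207/10000 ≈ 0.920700
step 3 [1.5y] bond c/2=19/800: DF=(3858003/4000000 − 19/800·(0.968400+0.920700))/(1+19/800) = 8983/10000 ≈ 0.898300
step 4 [2y] swap r/2=1383/36491: DF=(1 − 1383/36491·(0.968400+0.920700+0.898300))/(1+1383/36491) = 8617/10000 ≈ 0.861700
step 5 [2.5y] swap r/2=1499/44992: DF=(1 − 1499/44992·(0.968400+0.920700+0.898300+0.861700))/(1+1499/44992) = 8501/10000 ≈ 0.850100
step 6 [3y] bond c/2=11/800: DF=(7248109/8000000 − 11/800·(0.968400+0.920700+0.898300+0.861700+0.850100))/(1+11/800) = 8327/10000 ≈ 0.832700
step 7 [3.5y] bond c/2=7/800: DF=(1363587/1600000 − 7/800·(0.968400+0.920700+0.898300+0.861700+0.850100+0.832700))/(1+7/800) = 3993/5000 ≈ 0.798600

1 1/2 2421/2500
2 1 9207/10000
3 3/2 8983/10000
4 2 8617/10000
5 5/2 8501/10000
6 3 8327/10000
7 7/2 3993/5000
DF(3.5y) = 3993/5000 ≈ 0.798600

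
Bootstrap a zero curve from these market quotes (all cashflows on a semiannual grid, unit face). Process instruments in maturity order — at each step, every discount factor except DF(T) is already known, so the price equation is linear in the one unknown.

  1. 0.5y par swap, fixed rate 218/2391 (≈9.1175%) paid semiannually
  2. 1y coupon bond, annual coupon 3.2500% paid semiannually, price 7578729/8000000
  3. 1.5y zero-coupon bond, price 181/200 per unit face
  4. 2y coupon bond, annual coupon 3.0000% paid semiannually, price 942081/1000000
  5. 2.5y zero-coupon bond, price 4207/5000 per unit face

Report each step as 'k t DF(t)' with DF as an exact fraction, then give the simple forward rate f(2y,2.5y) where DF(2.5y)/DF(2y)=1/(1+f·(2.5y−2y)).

step 1 [0.5y] swap r/2=109/2391: DF=(1 − 109/2391·(0))/(1+109/2391) = 2391/2500 ≈ 0.956400
step 2 [1y] bond c/2=13/800: DF=(7578729/8000000 − 13/800·(0.956400))/(1+13/800) = 9169/10000 ≈ 0.916900
step 3 [1.5y] zero: DF = P = 181/200 ≈ 0.905000
step 4 [2y] bond c/2=3/200: DF=(942081/1000000 − 3/200·(0.956400+0.916900+0.905000))/(1+3/200) = 8871/10000 ≈ 0.887100
step 5 [2.5y] zero: DF = P = 4207/5000 ≈ 0.841400

1 1/2 2391/2500
2 1 9169/10000
3 3/2 181/200
4 2 8871/10000
5 5/2 4207/5000
f(2y,2.5y) = ((8871/10000)/(4207/5000) − 1)/(1/2) = 457/4207 ≈ 10.8628%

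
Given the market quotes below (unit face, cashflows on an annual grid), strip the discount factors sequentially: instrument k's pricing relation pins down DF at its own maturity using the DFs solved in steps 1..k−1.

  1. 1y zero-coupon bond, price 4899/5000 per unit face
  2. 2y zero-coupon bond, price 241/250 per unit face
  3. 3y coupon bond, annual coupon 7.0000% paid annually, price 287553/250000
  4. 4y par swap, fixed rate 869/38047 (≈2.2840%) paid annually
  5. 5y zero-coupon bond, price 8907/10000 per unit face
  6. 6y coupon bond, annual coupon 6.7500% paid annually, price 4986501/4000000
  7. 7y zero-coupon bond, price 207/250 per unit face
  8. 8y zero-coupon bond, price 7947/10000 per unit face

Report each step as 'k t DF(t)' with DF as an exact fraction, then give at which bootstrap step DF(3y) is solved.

step 1 [1y] zero: DF = P = 4899/5000 ≈ 0.979800
step 2 [2y] zero: DF = P = 241/250 ≈ 0.964000
step 3 [3y] bond c/1=7/100: DF=(287553/250000 − 7/100·(0.979800+0.964000))/(1+7/100) = 4739/5000 ≈ 0.947800
step 4 [4y] swap r/1=869/38047: DF=(1 − 869/38047·(0.979800+0.964000+0.947800))/(1+869/38047) = 9131/10000 ≈ 0.913100
step 5 [5y] zero: DF = P = 8907/10000 ≈ 0.890700
step 6 [6y] bond c/1=27/400: DF=(4986501/4000000 − 27/400·(0.979800+0.964000+0.947800+0.913100+0.890700))/(1+27/400) = 8709/10000 ≈ 0.870900
step 7 [7y] zero: DF = P = 207/250 ≈ 0.828000
step 8 [8y] zero: DF = P = 7947/10000 ≈ 0.794700

1 1 4899/5000
2 2 241/250
3 3 4739/5000
4 4 9131/10000
5 5 8907/10000
6 6 8709/10000
7 7 207/250
8 8 7947/10000
DF(3y) is solved at step 3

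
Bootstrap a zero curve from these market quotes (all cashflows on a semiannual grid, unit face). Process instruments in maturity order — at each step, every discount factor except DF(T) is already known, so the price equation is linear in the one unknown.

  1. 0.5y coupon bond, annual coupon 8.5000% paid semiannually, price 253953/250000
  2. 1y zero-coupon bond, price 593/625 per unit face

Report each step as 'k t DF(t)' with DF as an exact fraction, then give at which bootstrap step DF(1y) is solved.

1 1/2 609/625
2 1 593/625
DF(1y) is solved at step 2

step 1 [0.5y] bond c/2=17/400: DF=(253953/250000 − 17/400·(0))/(1+17/400) = 609/625 ≈ 0.974400
step 2 [1y] zero: DF = P = 593/625 ≈ 0.948800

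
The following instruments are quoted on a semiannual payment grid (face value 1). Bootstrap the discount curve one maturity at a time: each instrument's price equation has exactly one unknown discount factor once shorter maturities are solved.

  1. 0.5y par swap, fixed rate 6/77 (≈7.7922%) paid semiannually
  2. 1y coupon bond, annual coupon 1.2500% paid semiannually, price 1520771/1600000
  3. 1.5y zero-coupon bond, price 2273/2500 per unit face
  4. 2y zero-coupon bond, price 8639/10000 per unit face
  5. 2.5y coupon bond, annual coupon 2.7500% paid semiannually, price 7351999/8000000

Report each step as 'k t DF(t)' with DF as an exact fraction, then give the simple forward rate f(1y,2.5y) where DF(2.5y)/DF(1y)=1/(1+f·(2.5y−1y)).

step 1 [0.5y] swap r/2=3/77: DF=(1 − 3/77·(0))/(1+3/77) = 77/80 ≈ 0.962500
step 2 [1y] bond c/2=1/160: DF=(1520771/1600000 − 1/160·(0.962500))/(1+1/160) = 4693/5000 ≈ 0.938600
step 3 [1.5y] zero: DF = P = 2273/2500 ≈ 0.909200
step 4 [2y] zero: DF = P = 8639/10000 ≈ 0.863900
step 5 [2.5y] bond c/2=11/800: DF=(7351999/8000000 − 11/800·(0.962500+0.938600+0.909200+0.863900))/(1+11/800) = 8567/10000 ≈ 0.856700

1 1/2 77/80
2 1 4693/5000
3 3/2 2273/2500
4 2 8639/10000
5 5/2 8567/10000
f(1y,2.5y) = ((4693/5000)/(8567/10000) − 1)/(3/2) = 42/659 ≈ 6.3733%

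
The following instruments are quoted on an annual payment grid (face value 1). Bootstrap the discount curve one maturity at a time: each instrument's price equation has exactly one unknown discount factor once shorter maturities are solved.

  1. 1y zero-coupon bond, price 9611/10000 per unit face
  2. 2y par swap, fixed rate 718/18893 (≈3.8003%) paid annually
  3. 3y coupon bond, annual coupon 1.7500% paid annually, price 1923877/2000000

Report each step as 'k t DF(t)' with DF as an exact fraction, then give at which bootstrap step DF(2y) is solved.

1 1 9611/10000
2 2 4641/5000
3 3 9129/10000
DF(2y) is solved at step 2

step 1 [1y] zero: DF = P = 9611/10000 ≈ 0.961100
step 2 [2y] swap r/1=718/18893: DF=(1 − 718/18893·(0.961100))/(1+718/18893) = 4641/5000 ≈ 0.928200
step 3 [3y] bond c/1=7/400: DF=(1923877/2000000 − 7/400·(0.961100+0.928200))/(1+7/400) = 9129/10000 ≈ 0.912900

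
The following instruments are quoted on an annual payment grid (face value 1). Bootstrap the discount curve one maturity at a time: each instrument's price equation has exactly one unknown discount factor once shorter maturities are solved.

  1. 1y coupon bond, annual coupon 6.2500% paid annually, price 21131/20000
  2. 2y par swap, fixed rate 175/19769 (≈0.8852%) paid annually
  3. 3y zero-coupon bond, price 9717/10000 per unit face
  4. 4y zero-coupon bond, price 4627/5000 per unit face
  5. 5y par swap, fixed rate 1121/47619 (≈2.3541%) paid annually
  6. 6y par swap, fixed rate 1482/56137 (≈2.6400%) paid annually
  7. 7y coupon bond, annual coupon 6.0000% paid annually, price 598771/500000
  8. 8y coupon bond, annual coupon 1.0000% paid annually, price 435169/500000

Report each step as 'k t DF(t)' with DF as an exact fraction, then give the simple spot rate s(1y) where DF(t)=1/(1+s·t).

1 1 1243/1250
2 2 393/400
3 3 9717/10000
4 4 4627/5000
5 5 8879/10000
6 6 4259/5000
7 7 203/250
8 8 7981/10000
s(1y) = (1/(1243/1250) − 1)/(1) = 7/1243 ≈ 0.5632%

step 1 [1y] bond c/1=1/16: DF=(21131/20000 − 1/16·(0))/(1+1/16) = 1243/1250 ≈ 0.994400
step 2 [2y] swap r/1=175/19769: DF=(1 − 175/19769·(0.994400))/(1+175/19769) = 393/400 ≈ 0.982500
step 3 [3y] zero: DF = P = 9717/10000 ≈ 0.971700
step 4 [4y] zero: DF = P = 4627/5000 ≈ 0.925400
step 5 [5y] swap r/1=1121/47619: DF=(1 − 1121/47619·(0.994400+0.982500+0.971700+0.925400))/(1+1121/47619) = 8879/10000 ≈ 0.887900
step 6 [6y] swap r/1=1482/56137: DF=(1 − 1482/56137·(0.994400+0.982500+0.971700+0.925400+0.887900))/(1+1482/56137) = 4259/5000 ≈ 0.851800
step 7 [7y] bond c/1=3/50: DF=(598771/500000 − 3/50·(0.994400+0.982500+0.971700+0.925400+0.887900+0.851800))/(1+3/50) = 203/250 ≈ 0.812000
step 8 [8y] bond c/1=1/100: DF=(435169/500000 − 1/100·(0.994400+0.982500+0.971700+0.925400+0.887900+0.851800+0.812000))/(1+1/100) = 7981/10000 ≈ 0.798100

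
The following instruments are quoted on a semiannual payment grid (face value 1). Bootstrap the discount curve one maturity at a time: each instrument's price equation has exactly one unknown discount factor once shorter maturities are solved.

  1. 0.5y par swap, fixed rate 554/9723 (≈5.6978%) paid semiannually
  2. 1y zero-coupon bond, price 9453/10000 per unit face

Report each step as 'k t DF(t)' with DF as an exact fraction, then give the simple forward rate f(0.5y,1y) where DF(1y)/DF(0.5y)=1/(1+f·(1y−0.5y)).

1 1/2 9723/10000
2 1 9453/10000
f(0.5y,1y) = ((9723/10000)/(9453/10000) − 1)/(1/2) = 180/3151 ≈ 5.7125%

step 1 [0.5y] swap r/2=277/9723: DF=(1 − 277/9723·(0))/(1+277/9723) = 9723/10000 ≈ 0.972300
step 2 [1y] zero: DF = P = 9453/10000 ≈ 0.945300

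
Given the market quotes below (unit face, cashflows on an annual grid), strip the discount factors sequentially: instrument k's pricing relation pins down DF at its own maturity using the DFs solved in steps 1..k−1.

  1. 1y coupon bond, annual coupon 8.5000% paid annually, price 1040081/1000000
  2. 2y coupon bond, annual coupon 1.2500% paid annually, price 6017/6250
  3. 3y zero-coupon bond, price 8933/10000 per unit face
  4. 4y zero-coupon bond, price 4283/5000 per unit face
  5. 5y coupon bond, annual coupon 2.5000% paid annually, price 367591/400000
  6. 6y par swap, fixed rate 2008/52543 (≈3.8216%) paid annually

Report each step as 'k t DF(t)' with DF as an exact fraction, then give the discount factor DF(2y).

1 1 4793/5000
2 2 939/1000
3 3 8933/10000
4 4 4283/5000
5 5 2019/2500
6 6 999/1250
DF(2y) = 939/1000 ≈ 0.939000

step 1 [1y] bond c/1=17/200: DF=(1040081/1000000 − 17/200·(0))/(1+17/200) = 4793/5000 ≈ 0.958600
step 2 [2y] bond c/1=1/80: DF=(6017/6250 − 1/80·(0.958600))/(1+1/80) = 939/1000 ≈ 0.939000
step 3 [3y] zero: DF = P = 8933/10000 ≈ 0.893300
step 4 [4y] zero: DF = P = 4283/5000 ≈ 0.856600
step 5 [5y] bond c/1=1/40: DF=(367591/400000 − 1/40·(0.958600+0.939000+0.893300+0.856600))/(1+1/40) = 2019/2500 ≈ 0.807600
step 6 [6y] swap r/1=2008/52543: DF=(1 − 2008/52543·(0.958600+0.939000+0.893300+0.856600+0.807600))/(1+2008/52543) = 999/1250 ≈ 0.799200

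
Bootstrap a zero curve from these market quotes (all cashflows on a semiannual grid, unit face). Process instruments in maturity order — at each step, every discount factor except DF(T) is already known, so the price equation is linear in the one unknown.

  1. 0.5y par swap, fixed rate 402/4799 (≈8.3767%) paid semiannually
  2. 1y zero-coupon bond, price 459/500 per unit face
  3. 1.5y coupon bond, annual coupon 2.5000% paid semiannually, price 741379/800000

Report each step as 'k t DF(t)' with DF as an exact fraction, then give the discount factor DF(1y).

1 1/2 4799/5000
2 1 459/500
3 3/2 8921/10000
DF(1y) = 459/500 ≈ 0.918000

step 1 [0.5y] swap r/2=201/4799: DF=(1 − 201/4799·(0))/(1+201/4799) = 4799/5000 ≈ 0.959800
step 2 [1y] zero: DF = P = 459/500 ≈ 0.918000
step 3 [1.5y] bond c/2=1/80: DF=(741379/800000 − 1/80·(0.959800+0.918000))/(1+1/80) = 8921/10000 ≈ 0.892100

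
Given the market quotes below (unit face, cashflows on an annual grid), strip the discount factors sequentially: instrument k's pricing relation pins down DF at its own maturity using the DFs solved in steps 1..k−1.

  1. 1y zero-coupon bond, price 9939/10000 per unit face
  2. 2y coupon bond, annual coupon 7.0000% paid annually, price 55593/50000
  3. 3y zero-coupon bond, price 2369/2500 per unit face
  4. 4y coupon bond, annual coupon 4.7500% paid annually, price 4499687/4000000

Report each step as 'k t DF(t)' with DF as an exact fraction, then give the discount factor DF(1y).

step 1 [1y] zero: DF = P = 9939/10000 ≈ 0.993900
step 2 [2y] bond c/1=7/100: DF=(55593/50000 − 7/100·(0.993900))/(1+7/100) = 9741/10000 ≈ 0.974100
step 3 [3y] zero: DF = P = 2369/2500 ≈ 0.947600
step 4 [4y] bond c/1=19/400: DF=(4499687/4000000 − 19/400·(0.993900+0.974100+0.947600))/(1+19/400) = 9417/10000 ≈ 0.941700

1 1 9939/10000
2 2 9741/10000
3 3 2369/2500
4 4 9417/10000
DF(1y) = 9939/10000 ≈ 0.993900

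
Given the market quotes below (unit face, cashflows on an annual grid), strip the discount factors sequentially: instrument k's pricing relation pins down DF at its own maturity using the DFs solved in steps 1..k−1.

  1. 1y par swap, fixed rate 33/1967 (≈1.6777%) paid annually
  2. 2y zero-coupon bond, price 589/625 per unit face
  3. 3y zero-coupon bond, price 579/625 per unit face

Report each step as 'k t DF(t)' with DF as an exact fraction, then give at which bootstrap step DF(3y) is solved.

step 1 [1y] swap r/1=33/1967: DF=(1 − 33/1967·(0))/(1+33/1967) = 1967/2000 ≈ 0.983500
step 2 [2y] zero: DF = P = 589/625 ≈ 0.942400
step 3 [3y] zero: DF = P = 579/625 ≈ 0.926400

1 1 1967/2000
2 2 589/625
3 3 579/625
DF(3y) is solved at step 3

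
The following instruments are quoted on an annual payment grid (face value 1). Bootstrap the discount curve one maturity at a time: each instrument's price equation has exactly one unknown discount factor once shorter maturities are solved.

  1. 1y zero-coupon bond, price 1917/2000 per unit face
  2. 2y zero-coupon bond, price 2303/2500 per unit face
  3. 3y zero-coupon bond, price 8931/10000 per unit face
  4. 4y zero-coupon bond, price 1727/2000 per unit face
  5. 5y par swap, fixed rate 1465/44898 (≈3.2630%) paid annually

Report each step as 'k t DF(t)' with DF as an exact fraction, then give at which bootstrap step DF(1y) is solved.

1 1 1917/2000
2 2 2303/2500
3 3 8931/10000
4 4 1727/2000
5 5 1707/2000
DF(1y) is solved at step 1

step 1 [1y] zero: DF = P = 1917/2000 ≈ 0.958500
step 2 [2y] zero: DF = P = 2303/2500 ≈ 0.921200
step 3 [3y] zero: DF = P = 8931/10000 ≈ 0.893100
step 4 [4y] zero: DF = P = 1727/2000 ≈ 0.863500
step 5 [5y] swap r/1=1465/44898: DF=(1 − 1465/44898·(0.958500+0.921200+0.893100+0.863500))/(1+1465/44898) = 1707/2000 ≈ 0.853500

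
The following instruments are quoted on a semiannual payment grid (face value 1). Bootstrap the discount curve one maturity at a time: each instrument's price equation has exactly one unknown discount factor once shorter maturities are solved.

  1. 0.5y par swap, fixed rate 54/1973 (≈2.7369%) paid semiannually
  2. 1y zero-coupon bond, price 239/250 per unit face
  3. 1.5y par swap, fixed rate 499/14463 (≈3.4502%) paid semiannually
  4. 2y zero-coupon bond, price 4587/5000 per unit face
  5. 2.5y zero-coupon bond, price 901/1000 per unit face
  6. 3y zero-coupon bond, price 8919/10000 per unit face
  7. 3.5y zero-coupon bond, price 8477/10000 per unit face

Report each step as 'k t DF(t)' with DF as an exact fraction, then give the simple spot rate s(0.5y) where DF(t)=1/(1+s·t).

1 1/2 1973/2000
2 1 239/250
3 3/2 9501/10000
4 2 4587/5000
5 5/2 901/1000
6 3 8919/10000
7 7/2 8477/10000
s(0.5y) = (1/(1973/2000) − 1)/(1/2) = 54/1973 ≈ 2.7369%

step 1 [0.5y] swap r/2=27/1973: DF=(1 − 27/1973·(0))/(1+27/1973) = 1973/2000 ≈ 0.986500
step 2 [1y] zero: DF = P = 239/250 ≈ 0.956000
step 3 [1.5y] swap r/2=499/28926: DF=(1 − 499/28926·(0.986500+0.956000))/(1+499/28926) = 9501/10000 ≈ 0.950100
step 4 [2y] zero: DF = P = 4587/5000 ≈ 0.917400
step 5 [2.5y] zero: DF = P = 901/1000 ≈ 0.901000
step 6 [3y] zero: DF = P = 8919/10000 ≈ 0.891900
step 7 [3.5y] zero: DF = P = 8477/10000 ≈ 0.847700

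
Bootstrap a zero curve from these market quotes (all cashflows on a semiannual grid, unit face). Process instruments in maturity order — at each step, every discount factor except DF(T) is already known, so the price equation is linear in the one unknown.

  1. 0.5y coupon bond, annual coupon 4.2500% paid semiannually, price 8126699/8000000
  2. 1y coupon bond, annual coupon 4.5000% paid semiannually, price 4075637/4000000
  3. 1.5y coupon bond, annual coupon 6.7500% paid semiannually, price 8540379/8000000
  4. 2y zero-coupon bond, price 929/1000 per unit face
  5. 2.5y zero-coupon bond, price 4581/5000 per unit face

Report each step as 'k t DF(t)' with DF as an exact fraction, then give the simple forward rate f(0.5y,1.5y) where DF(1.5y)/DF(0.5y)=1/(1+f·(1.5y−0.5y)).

step 1 [0.5y] bond c/2=17/800: DF=(8126699/8000000 − 17/800·(0))/(1+17/800) = 9947/10000 ≈ 0.994700
step 2 [1y] bond c/2=9/400: DF=(4075637/4000000 − 9/400·(0.994700))/(1+9/400) = 4873/5000 ≈ 0.974600
step 3 [1.5y] bond c/2=27/800: DF=(8540379/8000000 − 27/800·(0.994700+0.974600))/(1+27/800) = 2421/2500 ≈ 0.968400
step 4 [2y] zero: DF = P = 929/1000 ≈ 0.929000
step 5 [2.5y] zero: DF = P = 4581/5000 ≈ 0.916200

1 1/2 9947/10000
2 1 4873/5000
3 3/2 2421/2500
4 2 929/1000
5 5/2 4581/5000
f(0.5y,1.5y) = ((9947/10000)/(2421/2500) − 1)/(1) = 263/9684 ≈ 2.7158%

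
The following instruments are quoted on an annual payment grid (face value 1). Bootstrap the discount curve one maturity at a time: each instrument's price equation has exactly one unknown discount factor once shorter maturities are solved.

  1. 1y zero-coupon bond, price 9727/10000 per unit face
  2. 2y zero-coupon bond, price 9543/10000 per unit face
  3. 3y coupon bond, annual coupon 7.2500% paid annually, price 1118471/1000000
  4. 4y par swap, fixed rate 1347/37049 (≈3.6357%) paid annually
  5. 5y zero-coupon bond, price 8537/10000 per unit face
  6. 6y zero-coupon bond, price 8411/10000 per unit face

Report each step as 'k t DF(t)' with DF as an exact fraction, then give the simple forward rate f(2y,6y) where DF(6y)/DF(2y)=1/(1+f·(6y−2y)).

step 1 [1y] zero: DF = P = 9727/10000 ≈ 0.972700
step 2 [2y] zero: DF = P = 9543/10000 ≈ 0.954300
step 3 [3y] bond c/1=29/400: DF=(1118471/1000000 − 29/400·(0.972700+0.954300))/(1+29/400) = 4563/5000 ≈ 0.912600
step 4 [4y] swap r/1=1347/37049: DF=(1 − 1347/37049·(0.972700+0.954300+0.912600))/(1+1347/37049) = 8653/10000 ≈ 0.865300
step 5 [5y] zero: DF = P = 8537/10000 ≈ 0.853700
step 6 [6y] zero: DF = P = 8411/10000 ≈ 0.841100

1 1 9727/10000
2 2 9543/10000
3 3 4563/5000
4 4 8653/10000
5 5 8537/10000
6 6 8411/10000
f(2y,6y) = ((9543/10000)/(8411/10000) − 1)/(4) = 283/8411 ≈ 3.3646%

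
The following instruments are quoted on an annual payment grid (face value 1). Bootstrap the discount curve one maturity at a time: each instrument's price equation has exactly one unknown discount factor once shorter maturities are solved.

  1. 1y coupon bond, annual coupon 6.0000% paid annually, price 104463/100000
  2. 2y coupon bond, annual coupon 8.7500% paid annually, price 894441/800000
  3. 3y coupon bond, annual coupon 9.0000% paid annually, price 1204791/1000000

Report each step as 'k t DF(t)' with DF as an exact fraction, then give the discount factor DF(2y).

1 1 1971/2000
2 2 593/625
3 3 591/625
DF(2y) = 593/625 ≈ 0.948800

step 1 [1y] bond c/1=3/50: DF=(104463/100000 − 3/50·(0))/(1+3/50) = 1971/2000 ≈ 0.985500
step 2 [2y] bond c/1=7/80: DF=(894441/800000 − 7/80·(0.985500))/(1+7/80) = 593/625 ≈ 0.948800
step 3 [3y] bond c/1=9/100: DF=(1204791/1000000 − 9/100·(0.985500+0.948800))/(1+9/100) = 591/625 ≈ 0.945600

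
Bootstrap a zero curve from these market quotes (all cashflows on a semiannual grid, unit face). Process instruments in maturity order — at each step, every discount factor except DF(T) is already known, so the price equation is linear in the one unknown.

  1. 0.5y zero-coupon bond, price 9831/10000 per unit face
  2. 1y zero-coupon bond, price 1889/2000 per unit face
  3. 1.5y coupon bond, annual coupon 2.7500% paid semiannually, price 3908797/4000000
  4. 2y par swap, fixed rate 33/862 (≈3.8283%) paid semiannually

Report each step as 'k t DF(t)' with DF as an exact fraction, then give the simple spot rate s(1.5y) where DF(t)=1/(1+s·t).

step 1 [0.5y] zero: DF = P = 9831/10000 ≈ 0.983100
step 2 [1y] zero: DF = P = 1889/2000 ≈ 0.944500
step 3 [1.5y] bond c/2=11/800: DF=(3908797/4000000 − 11/800·(0.983100+0.944500))/(1+11/800) = 4689/5000 ≈ 0.937800
step 4 [2y] swap r/2=33/1724: DF=(1 − 33/1724·(0.983100+0.944500+0.937800))/(1+33/1724) = 4637/5000 ≈ 0.927400

1 1/2 9831/10000
2 1 1889/2000
3 3/2 4689/5000
4 2 4637/5000
s(1.5y) = (1/(4689/5000) − 1)/(3/2) = 622/14067 ≈ 4.4217%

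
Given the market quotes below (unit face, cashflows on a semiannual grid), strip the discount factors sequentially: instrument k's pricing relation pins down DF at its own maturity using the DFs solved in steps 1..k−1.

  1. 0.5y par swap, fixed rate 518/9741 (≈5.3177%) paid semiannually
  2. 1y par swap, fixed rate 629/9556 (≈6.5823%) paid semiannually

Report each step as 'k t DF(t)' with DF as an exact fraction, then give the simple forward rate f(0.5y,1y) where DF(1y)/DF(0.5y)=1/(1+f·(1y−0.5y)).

step 1 [0.5y] swap r/2=259/9741: DF=(1 − 259/9741·(0))/(1+259/9741) = 9741/10000 ≈ 0.974100
step 2 [1y] swap r/2=629/19112: DF=(1 − 629/19112·(0.974100))/(1+629/19112) = 9371/10000 ≈ 0.937100

1 1/2 9741/10000
2 1 9371/10000
f(0.5y,1y) = ((9741/10000)/(9371/10000) − 1)/(1/2) = 740/9371 ≈ 7.8967%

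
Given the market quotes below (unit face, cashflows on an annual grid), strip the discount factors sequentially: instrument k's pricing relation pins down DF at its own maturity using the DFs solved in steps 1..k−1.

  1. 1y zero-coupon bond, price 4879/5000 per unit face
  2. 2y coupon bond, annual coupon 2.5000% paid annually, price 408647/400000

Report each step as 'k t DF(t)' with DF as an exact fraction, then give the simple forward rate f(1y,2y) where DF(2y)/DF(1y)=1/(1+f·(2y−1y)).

step 1 [1y] zero: DF = P = 4879/5000 ≈ 0.975800
step 2 [2y] bond c/1=1/40: DF=(408647/400000 − 1/40·(0.975800))/(1+1/40) = 9729/10000 ≈ 0.972900

1 1 4879/5000
2 2 9729/10000
f(1y,2y) = ((4879/5000)/(9729/10000) − 1)/(1) = 29/9729 ≈ 0.2981%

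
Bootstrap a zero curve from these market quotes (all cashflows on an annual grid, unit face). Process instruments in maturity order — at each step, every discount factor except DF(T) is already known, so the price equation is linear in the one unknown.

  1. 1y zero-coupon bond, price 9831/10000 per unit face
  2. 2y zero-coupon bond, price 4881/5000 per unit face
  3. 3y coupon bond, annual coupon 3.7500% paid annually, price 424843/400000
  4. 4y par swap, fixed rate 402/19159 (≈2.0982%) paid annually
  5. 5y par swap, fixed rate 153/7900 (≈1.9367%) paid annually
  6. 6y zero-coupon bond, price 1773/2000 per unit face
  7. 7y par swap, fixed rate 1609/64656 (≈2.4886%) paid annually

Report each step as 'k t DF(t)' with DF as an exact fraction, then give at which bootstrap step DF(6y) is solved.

step 1 [1y] zero: DF = P = 9831/10000 ≈ 0.983100
step 2 [2y] zero: DF = P = 4881/5000 ≈ 0.976200
step 3 [3y] bond c/1=3/80: DF=(424843/400000 − 3/80·(0.983100+0.976200))/(1+3/80) = 9529/10000 ≈ 0.952900
step 4 [4y] swap r/1=402/19159: DF=(1 − 402/19159·(0.983100+0.976200+0.952900))/(1+402/19159) = 2299/2500 ≈ 0.919600
step 5 [5y] swap r/1=153/7900: DF=(1 − 153/7900·(0.983100+0.976200+0.952900+0.919600))/(1+153/7900) = 4541/5000 ≈ 0.908200
step 6 [6y] zero: DF = P = 1773/2000 ≈ 0.886500
step 7 [7y] swap r/1=1609/64656: DF=(1 − 1609/64656·(0.983100+0.976200+0.952900+0.919600+0.908200+0.886500))/(1+1609/64656) = 8391/10000 ≈ 0.839100

1 1 9831/10000
2 2 4881/5000
3 3 9529/10000
4 4 2299/2500
5 5 4541/5000
6 6 1773/2000
7 7 8391/10000
DF(6y) is solved at step 6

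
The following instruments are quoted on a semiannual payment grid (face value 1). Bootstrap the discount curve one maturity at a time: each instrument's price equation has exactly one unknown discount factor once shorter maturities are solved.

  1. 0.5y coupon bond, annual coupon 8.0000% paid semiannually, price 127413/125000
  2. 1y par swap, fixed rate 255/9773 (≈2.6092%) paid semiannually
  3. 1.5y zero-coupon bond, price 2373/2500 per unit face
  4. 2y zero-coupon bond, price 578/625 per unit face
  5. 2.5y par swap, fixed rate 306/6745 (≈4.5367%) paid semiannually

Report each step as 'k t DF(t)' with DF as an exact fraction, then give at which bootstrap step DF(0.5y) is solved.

step 1 [0.5y] bond c/2=1/25: DF=(127413/125000 − 1/25·(0))/(1+1/25) = 9801/10000 ≈ 0.980100
step 2 [1y] swap r/2=255/19546: DF=(1 − 255/19546·(0.980100))/(1+255/19546) = 1949/2000 ≈ 0.974500
step 3 [1.5y] zero: DF = P = 2373/2500 ≈ 0.949200
step 4 [2y] zero: DF = P = 578/625 ≈ 0.924800
step 5 [2.5y] swap r/2=153/6745: DF=(1 − 153/6745·(0.980100+0.974500+0.949200+0.924800))/(1+153/6745) = 8929/10000 ≈ 0.892900

1 1/2 9801/10000
2 1 1949/2000
3 3/2 2373/2500
4 2 578/625
5 5/2 8929/10000
DF(0.5y) is solved at step 1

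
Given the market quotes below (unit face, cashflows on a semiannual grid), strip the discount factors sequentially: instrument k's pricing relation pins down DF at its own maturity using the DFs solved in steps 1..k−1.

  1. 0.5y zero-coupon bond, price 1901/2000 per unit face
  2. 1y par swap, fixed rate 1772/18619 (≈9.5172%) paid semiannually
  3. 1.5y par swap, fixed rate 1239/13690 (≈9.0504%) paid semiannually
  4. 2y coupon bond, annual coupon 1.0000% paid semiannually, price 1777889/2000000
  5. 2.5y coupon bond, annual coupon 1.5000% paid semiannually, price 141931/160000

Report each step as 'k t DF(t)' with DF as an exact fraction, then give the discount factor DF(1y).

1 1/2 1901/2000
2 1 4557/5000
3 3/2 8761/10000
4 2 8709/10000
5 5/2 1067/1250
DF(1y) = 4557/5000 ≈ 0.911400

step 1 [0.5y] zero: DF = P = 1901/2000 ≈ 0.950500
step 2 [1y] swap r/2=886/18619: DF=(1 − 886/18619·(0.950500))/(1+886/18619) = 4557/5000 ≈ 0.911400
step 3 [1.5y] swap r/2=1239/27380: DF=(1 − 1239/27380·(0.950500+0.911400))/(1+1239/27380) = 8761/10000 ≈ 0.876100
step 4 [2y] bond c/2=1/200: DF=(1777889/2000000 − 1/200·(0.950500+0.911400+0.876100))/(1+1/200) = 8709/10000 ≈ 0.870900
step 5 [2.5y] bond c/2=3/400: DF=(141931/160000 − 3/400·(0.950500+0.911400+0.876100+0.870900))/(1+3/400) = 1067/1250 ≈ 0.853600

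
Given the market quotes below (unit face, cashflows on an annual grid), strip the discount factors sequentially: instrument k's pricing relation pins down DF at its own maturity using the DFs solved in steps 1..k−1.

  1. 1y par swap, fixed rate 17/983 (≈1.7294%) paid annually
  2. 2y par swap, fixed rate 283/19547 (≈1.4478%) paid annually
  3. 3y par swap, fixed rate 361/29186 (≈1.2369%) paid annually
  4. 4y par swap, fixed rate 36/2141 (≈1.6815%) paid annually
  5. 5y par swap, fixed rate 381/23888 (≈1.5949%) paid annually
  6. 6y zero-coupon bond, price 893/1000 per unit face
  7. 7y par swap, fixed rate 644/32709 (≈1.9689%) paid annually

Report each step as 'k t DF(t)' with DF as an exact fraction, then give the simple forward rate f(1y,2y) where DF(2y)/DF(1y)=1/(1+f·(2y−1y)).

1 1 983/1000
2 2 9717/10000
3 3 9639/10000
4 4 1169/1250
5 5 4619/5000
6 6 893/1000
7 7 1089/1250
f(1y,2y) = ((983/1000)/(9717/10000) − 1)/(1) = 113/9717 ≈ 1.1629%

step 1 [1y] swap r/1=17/983: DF=(1 − 17/983·(0))/(1+17/983) = 983/1000 ≈ 0.983000
step 2 [2y] swap r/1=283/19547: DF=(1 − 283/19547·(0.983000))/(1+283/19547) = 9717/10000 ≈ 0.971700
step 3 [3y] swap r/1=361/29186: DF=(1 − 361/29186·(0.983000+0.971700))/(1+361/29186) = 9639/10000 ≈ 0.963900
step 4 [4y] swap r/1=36/2141: DF=(1 − 36/2141·(0.983000+0.971700+0.963900))/(1+36/2141) = 1169/1250 ≈ 0.935200
step 5 [5y] swap r/1=381/23888: DF=(1 − 381/23888·(0.983000+0.971700+0.963900+0.935200))/(1+381/23888) = 4619/5000 ≈ 0.923800
step 6 [6y] zero: DF = P = 893/1000 ≈ 0.893000
step 7 [7y] swap r/1=644/32709: DF=(1 − 644/32709·(0.983000+0.971700+0.963900+0.935200+0.923800+0.893000))/(1+644/32709) = 1089/1250 ≈ 0.871200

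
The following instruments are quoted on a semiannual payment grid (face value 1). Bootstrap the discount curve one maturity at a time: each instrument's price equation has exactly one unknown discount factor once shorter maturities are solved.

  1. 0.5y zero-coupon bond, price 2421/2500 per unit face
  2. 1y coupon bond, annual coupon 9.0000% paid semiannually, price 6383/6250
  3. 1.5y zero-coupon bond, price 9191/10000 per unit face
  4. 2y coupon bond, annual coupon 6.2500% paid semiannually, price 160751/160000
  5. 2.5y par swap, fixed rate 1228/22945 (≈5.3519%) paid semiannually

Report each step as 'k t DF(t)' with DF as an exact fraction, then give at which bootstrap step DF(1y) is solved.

1 1/2 2421/2500
2 1 2339/2500
3 3/2 9191/10000
4 2 8887/10000
5 5/2 2193/2500
DF(1y) is solved at step 2

step 1 [0.5y] zero: DF = P = 2421/2500 ≈ 0.968400
step 2 [1y] bond c/2=9/200: DF=(6383/6250 − 9/200·(0.968400))/(1+9/200) = 2339/2500 ≈ 0.935600
step 3 [1.5y] zero: DF = P = 9191/10000 ≈ 0.919100
step 4 [2y] bond c/2=1/32: DF=(160751/160000 − 1/32·(0.968400+0.935600+0.919100))/(1+1/32) = 8887/10000 ≈ 0.888700
step 5 [2.5y] swap r/2=614/22945: DF=(1 − 614/22945·(0.968400+0.935600+0.919100+0.888700))/(1+614/22945) = 2193/2500 ≈ 0.877200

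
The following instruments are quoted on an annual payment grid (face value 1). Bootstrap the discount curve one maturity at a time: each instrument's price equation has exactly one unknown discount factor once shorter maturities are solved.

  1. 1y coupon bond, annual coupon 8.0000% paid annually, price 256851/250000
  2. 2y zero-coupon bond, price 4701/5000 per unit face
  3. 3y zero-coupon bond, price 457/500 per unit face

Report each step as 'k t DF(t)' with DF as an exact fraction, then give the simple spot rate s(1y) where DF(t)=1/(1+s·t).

step 1 [1y] bond c/1=2/25: DF=(256851/250000 − 2/25·(0))/(1+2/25) = 9513/10000 ≈ 0.951300
step 2 [2y] zero: DF = P = 4701/5000 ≈ 0.940200
step 3 [3y] zero: DF = P = 457/500 ≈ 0.914000

1 1 9513/10000
2 2 4701/5000
3 3 457/500
s(1y) = (1/(9513/10000) − 1)/(1) = 487/9513 ≈ 5.1193%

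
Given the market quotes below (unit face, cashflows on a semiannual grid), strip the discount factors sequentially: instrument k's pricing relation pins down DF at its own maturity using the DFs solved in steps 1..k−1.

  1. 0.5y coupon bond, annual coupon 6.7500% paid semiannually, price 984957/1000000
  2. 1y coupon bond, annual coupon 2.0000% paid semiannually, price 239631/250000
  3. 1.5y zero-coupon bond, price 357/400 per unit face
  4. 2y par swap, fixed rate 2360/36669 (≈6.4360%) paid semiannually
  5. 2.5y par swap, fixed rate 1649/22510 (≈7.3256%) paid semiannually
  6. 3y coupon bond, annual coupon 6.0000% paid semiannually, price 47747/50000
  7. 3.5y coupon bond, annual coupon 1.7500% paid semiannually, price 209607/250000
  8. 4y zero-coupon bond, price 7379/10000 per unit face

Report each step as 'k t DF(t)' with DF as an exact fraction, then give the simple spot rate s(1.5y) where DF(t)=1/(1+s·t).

step 1 [0.5y] bond c/2=27/800: DF=(984957/1000000 − 27/800·(0))/(1+27/800) = 1191/1250 ≈ 0.952800
step 2 [1y] bond c/2=1/100: DF=(239631/250000 − 1/100·(0.952800))/(1+1/100) = 2349/2500 ≈ 0.939600
step 3 [1.5y] zero: DF = P = 357/400 ≈ 0.892500
step 4 [2y] swap r/2=1180/36669: DF=(1 − 1180/36669·(0.952800+0.939600+0.892500))/(1+1180/36669) = 441/500 ≈ 0.882000
step 5 [2.5y] swap r/2=1649/45020: DF=(1 − 1649/45020·(0.952800+0.939600+0.892500+0.882000))/(1+1649/45020) = 8351/10000 ≈ 0.835100
step 6 [3y] bond c/2=3/100: DF=(47747/50000 − 3/100·(0.952800+0.939600+0.892500+0.882000+0.835100))/(1+3/100) = 199/250 ≈ 0.796000
step 7 [3.5y] bond c/2=7/800: DF=(209607/250000 − 7/800·(0.952800+0.939600+0.892500+0.882000+0.835100+0.796000))/(1+7/800) = 1963/2500 ≈ 0.785200
step 8 [4y] zero: DF = P = 7379/10000 ≈ 0.737900

1 1/2 1191/1250
2 1 2349/2500
3 3/2 357/400
4 2 441/500
5 5/2 8351/10000
6 3 199/250
7 7/2 1963/2500
8 4 7379/10000
s(1.5y) = (1/(357/400) − 1)/(3/2) = 86/1071 ≈ 8.0299%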